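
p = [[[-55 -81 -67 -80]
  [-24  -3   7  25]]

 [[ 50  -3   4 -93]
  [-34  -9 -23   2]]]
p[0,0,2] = -67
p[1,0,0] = 50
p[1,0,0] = 50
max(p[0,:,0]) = -24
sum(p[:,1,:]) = -59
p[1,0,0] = 50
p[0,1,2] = 7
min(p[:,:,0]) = -55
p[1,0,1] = -3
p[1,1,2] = -23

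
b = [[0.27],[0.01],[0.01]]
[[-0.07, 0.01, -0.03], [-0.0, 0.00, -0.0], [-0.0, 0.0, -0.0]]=b@[[-0.25, 0.03, -0.12]]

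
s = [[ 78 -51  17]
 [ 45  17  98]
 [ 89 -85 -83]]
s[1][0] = 45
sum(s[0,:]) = 44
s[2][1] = -85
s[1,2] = 98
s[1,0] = 45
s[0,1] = -51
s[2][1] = -85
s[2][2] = -83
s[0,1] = -51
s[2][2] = -83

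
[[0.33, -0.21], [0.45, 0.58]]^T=[[0.33, 0.45], [-0.21, 0.58]]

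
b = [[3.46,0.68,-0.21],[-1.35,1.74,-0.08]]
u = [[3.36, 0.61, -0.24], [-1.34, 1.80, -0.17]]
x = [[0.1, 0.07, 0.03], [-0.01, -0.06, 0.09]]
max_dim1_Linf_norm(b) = 3.46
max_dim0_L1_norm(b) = 4.81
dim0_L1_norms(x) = [0.11, 0.13, 0.12]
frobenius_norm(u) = 4.10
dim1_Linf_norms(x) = [0.1, 0.09]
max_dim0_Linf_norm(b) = 3.46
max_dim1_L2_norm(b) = 3.53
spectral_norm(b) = 3.72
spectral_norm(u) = 3.62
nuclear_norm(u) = 5.54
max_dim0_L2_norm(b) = 3.71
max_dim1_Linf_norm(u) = 3.36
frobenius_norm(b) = 4.16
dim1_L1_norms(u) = [4.21, 3.31]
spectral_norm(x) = 0.13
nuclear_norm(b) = 5.59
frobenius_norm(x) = 0.17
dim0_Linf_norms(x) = [0.1, 0.07, 0.09]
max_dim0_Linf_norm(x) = 0.1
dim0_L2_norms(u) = [3.62, 1.9, 0.29]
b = x + u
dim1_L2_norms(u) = [3.42, 2.25]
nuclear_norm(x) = 0.23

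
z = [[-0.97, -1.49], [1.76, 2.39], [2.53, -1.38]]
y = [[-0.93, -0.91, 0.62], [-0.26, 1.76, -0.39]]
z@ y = [[1.29, -1.74, -0.02], [-2.26, 2.6, 0.16], [-1.99, -4.73, 2.11]]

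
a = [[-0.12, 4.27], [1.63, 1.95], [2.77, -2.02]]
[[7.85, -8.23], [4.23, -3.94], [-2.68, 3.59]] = a @ [[0.38, -0.11], [1.85, -1.93]]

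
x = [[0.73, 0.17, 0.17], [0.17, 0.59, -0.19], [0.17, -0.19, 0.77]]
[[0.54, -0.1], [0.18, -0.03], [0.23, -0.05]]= x@[[0.65, -0.12], [0.18, -0.03], [0.20, -0.04]]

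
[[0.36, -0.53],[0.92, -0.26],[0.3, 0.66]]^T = [[0.36, 0.92, 0.3], [-0.53, -0.26, 0.66]]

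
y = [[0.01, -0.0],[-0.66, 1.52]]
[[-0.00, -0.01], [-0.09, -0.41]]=y @ [[-0.12, -0.64], [-0.11, -0.55]]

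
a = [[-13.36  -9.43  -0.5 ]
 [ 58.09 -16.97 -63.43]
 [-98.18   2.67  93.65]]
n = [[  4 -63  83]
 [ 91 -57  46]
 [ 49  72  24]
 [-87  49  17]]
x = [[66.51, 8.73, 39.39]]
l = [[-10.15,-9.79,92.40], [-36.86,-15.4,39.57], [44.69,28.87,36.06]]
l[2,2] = 36.06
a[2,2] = 93.65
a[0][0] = -13.36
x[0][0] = 66.51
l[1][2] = 39.57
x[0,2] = 39.39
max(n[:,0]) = 91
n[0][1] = -63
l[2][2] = 36.06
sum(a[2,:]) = -1.8599999999999994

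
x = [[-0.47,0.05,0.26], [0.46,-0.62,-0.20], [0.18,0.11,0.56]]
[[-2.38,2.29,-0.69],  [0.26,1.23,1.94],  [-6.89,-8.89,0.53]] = x@[[-1.49, -11.58, 1.69], [2.44, -7.10, -2.15], [-12.30, -10.75, 0.83]]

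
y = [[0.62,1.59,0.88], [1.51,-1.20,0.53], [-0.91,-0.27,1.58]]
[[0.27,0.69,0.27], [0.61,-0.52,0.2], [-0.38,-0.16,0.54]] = y@ [[0.41, 0.01, -0.00], [0.01, 0.44, -0.02], [-0.0, -0.02, 0.34]]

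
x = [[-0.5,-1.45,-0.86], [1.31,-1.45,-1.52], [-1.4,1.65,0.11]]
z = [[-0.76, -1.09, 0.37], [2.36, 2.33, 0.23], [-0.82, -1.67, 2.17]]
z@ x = [[-1.57, 3.29, 2.35], [1.55, -6.42, -5.55], [-4.82, 7.19, 3.48]]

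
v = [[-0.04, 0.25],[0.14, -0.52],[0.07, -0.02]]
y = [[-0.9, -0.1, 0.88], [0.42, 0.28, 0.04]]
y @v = [[0.08,-0.19], [0.03,-0.04]]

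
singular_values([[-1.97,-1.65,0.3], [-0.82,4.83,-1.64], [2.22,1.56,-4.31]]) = [6.5, 3.69, 1.84]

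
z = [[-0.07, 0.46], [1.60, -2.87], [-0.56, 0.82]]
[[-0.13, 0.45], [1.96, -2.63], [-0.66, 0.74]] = z @ [[0.99, 0.13], [-0.13, 0.99]]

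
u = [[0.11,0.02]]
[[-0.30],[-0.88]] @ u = [[-0.03,  -0.01], [-0.1,  -0.02]]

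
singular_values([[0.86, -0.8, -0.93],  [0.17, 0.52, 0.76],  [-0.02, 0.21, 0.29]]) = [1.69, 0.62, 0.0]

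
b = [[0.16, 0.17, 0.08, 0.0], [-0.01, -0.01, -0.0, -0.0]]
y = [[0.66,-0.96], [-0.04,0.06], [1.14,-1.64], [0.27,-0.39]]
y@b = [[0.12, 0.12, 0.05, 0.0], [-0.01, -0.01, -0.0, 0.00], [0.20, 0.21, 0.09, 0.00], [0.05, 0.05, 0.02, 0.00]]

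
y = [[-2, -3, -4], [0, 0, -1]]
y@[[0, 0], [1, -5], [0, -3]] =[[-3, 27], [0, 3]]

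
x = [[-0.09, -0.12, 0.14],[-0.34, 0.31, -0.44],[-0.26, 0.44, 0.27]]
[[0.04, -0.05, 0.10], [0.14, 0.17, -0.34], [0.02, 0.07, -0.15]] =x@ [[-0.39,-0.04,0.11], [-0.12,0.25,-0.48], [-0.10,-0.17,0.35]]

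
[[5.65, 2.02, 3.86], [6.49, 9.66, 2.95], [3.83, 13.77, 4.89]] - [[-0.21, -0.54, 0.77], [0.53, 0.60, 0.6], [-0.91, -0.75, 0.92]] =[[5.86, 2.56, 3.09], [5.96, 9.06, 2.35], [4.74, 14.52, 3.97]]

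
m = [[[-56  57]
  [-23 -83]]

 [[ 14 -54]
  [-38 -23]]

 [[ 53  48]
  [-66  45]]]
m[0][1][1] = -83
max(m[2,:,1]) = 48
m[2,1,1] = 45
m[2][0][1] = 48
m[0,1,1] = -83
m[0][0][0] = -56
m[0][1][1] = -83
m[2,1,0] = -66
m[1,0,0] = 14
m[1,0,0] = 14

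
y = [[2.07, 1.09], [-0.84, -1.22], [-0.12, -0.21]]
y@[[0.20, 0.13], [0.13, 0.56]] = [[0.56, 0.88],[-0.33, -0.79],[-0.05, -0.13]]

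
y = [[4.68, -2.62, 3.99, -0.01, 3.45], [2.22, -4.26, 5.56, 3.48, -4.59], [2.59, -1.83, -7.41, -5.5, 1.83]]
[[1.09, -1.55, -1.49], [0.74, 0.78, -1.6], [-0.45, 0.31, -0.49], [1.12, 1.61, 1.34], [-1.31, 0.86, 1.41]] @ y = [[-2.20,6.47,6.77,2.79,8.15], [1.05,-2.33,19.15,11.51,-3.96], [-2.69,0.76,3.56,3.78,-3.87], [12.29,-12.25,3.49,-1.78,-1.07], [-0.57,-2.81,-10.89,-4.75,-5.89]]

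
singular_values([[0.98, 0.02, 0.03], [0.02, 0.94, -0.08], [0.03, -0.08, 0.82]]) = [0.99, 0.98, 0.77]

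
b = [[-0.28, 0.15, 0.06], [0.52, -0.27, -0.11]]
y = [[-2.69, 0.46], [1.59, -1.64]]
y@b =[[0.99,-0.53,-0.21], [-1.30,0.68,0.28]]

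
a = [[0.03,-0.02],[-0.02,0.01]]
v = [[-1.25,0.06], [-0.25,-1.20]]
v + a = [[-1.22,0.04], [-0.27,-1.19]]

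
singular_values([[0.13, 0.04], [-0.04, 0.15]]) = [0.16, 0.14]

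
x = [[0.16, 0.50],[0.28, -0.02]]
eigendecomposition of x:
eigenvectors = [[0.86,-0.73], [0.51,0.69]]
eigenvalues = [0.45, -0.31]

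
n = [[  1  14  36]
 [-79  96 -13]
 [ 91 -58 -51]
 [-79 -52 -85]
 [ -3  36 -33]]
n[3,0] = -79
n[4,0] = -3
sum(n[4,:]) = 0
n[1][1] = 96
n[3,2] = -85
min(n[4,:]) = -33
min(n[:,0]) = -79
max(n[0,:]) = 36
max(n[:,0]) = 91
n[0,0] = 1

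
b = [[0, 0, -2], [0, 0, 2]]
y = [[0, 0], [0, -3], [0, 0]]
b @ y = [[0, 0], [0, 0]]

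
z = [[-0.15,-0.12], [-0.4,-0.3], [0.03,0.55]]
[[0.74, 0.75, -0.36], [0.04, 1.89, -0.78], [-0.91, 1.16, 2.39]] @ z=[[-0.42, -0.51], [-0.79, -1.00], [-0.26, 1.08]]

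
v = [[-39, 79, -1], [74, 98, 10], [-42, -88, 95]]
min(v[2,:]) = -88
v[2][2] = 95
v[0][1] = 79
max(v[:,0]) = 74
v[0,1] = 79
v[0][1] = 79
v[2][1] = -88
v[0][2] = -1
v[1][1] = 98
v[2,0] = -42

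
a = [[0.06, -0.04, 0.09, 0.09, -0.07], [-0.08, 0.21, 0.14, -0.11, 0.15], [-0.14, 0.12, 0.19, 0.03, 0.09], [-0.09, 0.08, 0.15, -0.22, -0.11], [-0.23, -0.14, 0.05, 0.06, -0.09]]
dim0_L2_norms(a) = [0.3, 0.29, 0.3, 0.27, 0.24]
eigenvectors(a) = [[0.24-0.28j, 0.24+0.28j, -0.24-0.13j, -0.24+0.13j, 0.21+0.00j],[(0.56+0.06j), (0.56-0.06j), (0.33+0.22j), 0.33-0.22j, (-0.64+0j)],[(0.61+0j), (0.61-0j), -0.18-0.08j, -0.18+0.08j, 0.33+0.00j],[0.29-0.06j, (0.29+0.06j), (0.72+0j), 0.72-0.00j, (-0.41+0j)],[-0.19+0.23j, (-0.19-0.23j), -0.31-0.34j, -0.31+0.34j, 0.52+0.00j]]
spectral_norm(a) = 0.45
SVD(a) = [[-0.10, 0.15, 0.10, 0.9, 0.38], [0.67, -0.29, 0.19, -0.17, 0.63], [0.53, 0.16, 0.54, 0.22, -0.59], [0.51, 0.25, -0.80, 0.16, -0.15], [-0.00, 0.90, 0.17, -0.29, 0.29]] @ diag([0.4526313379304273, 0.321131593523425, 0.2446664981675088, 0.16235088410751286, 0.008936815337387377]) @ [[-0.40, 0.55, 0.58, -0.39, 0.22], [-0.68, -0.48, 0.27, 0.15, -0.46], [-0.21, 0.05, 0.11, 0.78, 0.58], [0.55, 0.06, 0.68, 0.32, -0.37], [0.19, -0.68, 0.35, -0.34, 0.52]]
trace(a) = 0.15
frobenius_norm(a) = 0.63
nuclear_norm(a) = 1.19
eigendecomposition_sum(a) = [[(0.05+0.09j),0.01-0.05j,(0.03-0.05j),(0.01+0.02j),-0.02-0.06j], [(-0.07+0.15j),(0.07-0.03j),(0.09-0j),(-0.01+0.03j),(0.05-0.08j)], [(-0.06+0.17j),(0.07-0.04j),(0.09-0.01j),-0.01+0.03j,(0.05-0.09j)], [(-0.01+0.08j),(0.03-0.03j),0.04-0.01j,-0.00+0.02j,0.01-0.05j], [-0.04-0.07j,(-0.01+0.04j),-0.02+0.04j,(-0.01-0.01j),0.02+0.04j]] + [[(0.05-0.09j), 0.01+0.05j, (0.03+0.05j), (0.01-0.02j), (-0.02+0.06j)], [(-0.07-0.15j), (0.07+0.03j), (0.09+0j), -0.01-0.03j, 0.05+0.08j], [(-0.06-0.17j), 0.07+0.04j, (0.09+0.01j), -0.01-0.03j, 0.05+0.09j], [(-0.01-0.08j), 0.03+0.03j, (0.04+0.01j), -0.00-0.02j, (0.01+0.05j)], [(-0.04+0.07j), (-0.01-0.04j), (-0.02-0.04j), -0.01+0.01j, 0.02-0.04j]] + [[(-0.03+0.07j),  -0.04+0.05j,  0.02-0.06j,  (0.03+0.02j),  (-0.02+0.08j)],[(0.05-0.1j),  (0.06-0.06j),  -0.04+0.08j,  -0.05-0.04j,  0.04-0.11j],[-0.02+0.05j,  (-0.02+0.04j),  0.01-0.04j,  (0.03+0.02j),  -0.01+0.06j],[-0.02-0.20j,  (0.03-0.15j),  0.02+0.16j,  -0.11-0.01j,  (-0.06-0.21j)],[-0.09+0.10j,  (-0.08+0.05j),  0.07-0.08j,  0.04+0.06j,  -0.07+0.12j]] + [[-0.03-0.07j, -0.04-0.05j, 0.02+0.06j, 0.03-0.02j, (-0.02-0.08j)],  [(0.05+0.1j), (0.06+0.06j), -0.04-0.08j, (-0.05+0.04j), 0.04+0.11j],  [-0.02-0.05j, (-0.02-0.04j), 0.01+0.04j, (0.03-0.02j), (-0.01-0.06j)],  [(-0.02+0.2j), (0.03+0.15j), 0.02-0.16j, -0.11+0.01j, (-0.06+0.21j)],  [(-0.09-0.1j), (-0.08-0.05j), 0.07+0.08j, (0.04-0.06j), -0.07-0.12j]] + [[(0.01-0j), 0.02+0.00j, (-0.01-0j), -0.00-0.00j, (0.01+0j)], [(-0.03+0j), -0.05-0.00j, (0.04+0j), 0.01+0.00j, -0.03-0.00j], [0.02-0.00j, 0.02+0.00j, (-0.02-0j), (-0-0j), 0.01+0.00j], [-0.02+0.00j, -0.03-0.00j, (0.03+0j), (0.01+0j), (-0.02-0j)], [(0.03-0j), 0.04+0.00j, (-0.04-0j), -0.01-0.00j, (0.02+0j)]]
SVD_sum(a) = [[0.02,-0.02,-0.03,0.02,-0.01], [-0.12,0.17,0.18,-0.12,0.07], [-0.09,0.13,0.14,-0.09,0.05], [-0.09,0.13,0.13,-0.09,0.05], [0.0,-0.0,-0.0,0.00,-0.0]] + [[-0.03, -0.02, 0.01, 0.01, -0.02], [0.06, 0.04, -0.03, -0.01, 0.04], [-0.04, -0.03, 0.01, 0.01, -0.02], [-0.06, -0.04, 0.02, 0.01, -0.04], [-0.20, -0.14, 0.08, 0.04, -0.13]] + [[-0.01, 0.0, 0.0, 0.02, 0.01], [-0.01, 0.00, 0.01, 0.04, 0.03], [-0.03, 0.01, 0.01, 0.10, 0.08], [0.04, -0.01, -0.02, -0.15, -0.11], [-0.01, 0.00, 0.0, 0.03, 0.02]] + [[0.08, 0.01, 0.1, 0.05, -0.05], [-0.01, -0.0, -0.02, -0.01, 0.01], [0.02, 0.00, 0.02, 0.01, -0.01], [0.01, 0.0, 0.02, 0.01, -0.01], [-0.03, -0.00, -0.03, -0.02, 0.02]] + [[0.0, -0.0, 0.00, -0.0, 0.0], [0.00, -0.0, 0.0, -0.0, 0.0], [-0.00, 0.0, -0.0, 0.0, -0.00], [-0.0, 0.0, -0.0, 0.00, -0.00], [0.00, -0.00, 0.0, -0.0, 0.0]]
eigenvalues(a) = [(0.23+0.11j), (0.23-0.11j), (-0.14+0.08j), (-0.14-0.08j), (-0.03+0j)]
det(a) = -0.00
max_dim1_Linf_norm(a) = 0.23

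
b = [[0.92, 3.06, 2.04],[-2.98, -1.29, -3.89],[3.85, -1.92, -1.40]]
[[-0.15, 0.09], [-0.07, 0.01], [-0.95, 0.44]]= b @ [[-0.23, 0.11], [-0.14, 0.07], [0.24, -0.11]]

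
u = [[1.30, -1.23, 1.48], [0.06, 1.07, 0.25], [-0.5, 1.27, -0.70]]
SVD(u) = [[-0.82, -0.41, 0.4],[0.2, -0.86, -0.47],[0.54, -0.30, 0.79]] @ diag([2.782208257149926, 1.0959024907392454, 0.12455900063137432]) @ [[-0.47, 0.69, -0.55], [-0.4, -0.73, -0.56], [0.78, 0.05, -0.62]]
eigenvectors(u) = [[-0.7, -0.96, -0.52], [-0.09, -0.05, 0.64], [0.71, 0.28, 0.56]]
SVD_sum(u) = [[1.08, -1.56, 1.26], [-0.27, 0.39, -0.31], [-0.71, 1.02, -0.83]] + [[0.18, 0.33, 0.25],[0.37, 0.68, 0.53],[0.13, 0.24, 0.19]] + [[0.04, 0.00, -0.03], [-0.05, -0.0, 0.04], [0.08, 0.00, -0.06]]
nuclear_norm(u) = 4.00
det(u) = -0.38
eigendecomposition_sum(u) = [[0.15, -0.29, 0.48], [0.02, -0.04, 0.07], [-0.16, 0.3, -0.49]] + [[1.13, -0.03, 1.10], [0.05, -0.00, 0.05], [-0.33, 0.01, -0.32]] + [[0.01, -0.9, -0.11],[-0.02, 1.11, 0.13],[-0.01, 0.96, 0.11]]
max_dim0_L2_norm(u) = 2.07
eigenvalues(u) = [-0.38, 0.81, 1.24]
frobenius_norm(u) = 2.99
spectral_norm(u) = 2.78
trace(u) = 1.67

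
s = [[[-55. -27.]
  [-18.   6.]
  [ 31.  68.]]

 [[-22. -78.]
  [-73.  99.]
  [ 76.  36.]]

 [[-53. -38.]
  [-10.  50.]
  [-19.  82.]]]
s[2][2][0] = -19.0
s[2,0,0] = -53.0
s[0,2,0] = 31.0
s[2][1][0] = -10.0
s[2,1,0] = -10.0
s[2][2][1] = 82.0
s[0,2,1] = 68.0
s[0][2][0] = 31.0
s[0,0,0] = -55.0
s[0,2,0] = 31.0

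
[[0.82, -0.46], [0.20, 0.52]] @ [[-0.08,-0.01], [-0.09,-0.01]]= [[-0.02, -0.0], [-0.06, -0.01]]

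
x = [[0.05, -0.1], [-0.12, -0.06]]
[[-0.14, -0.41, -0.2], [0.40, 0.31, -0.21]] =x@[[-3.23, -3.70, 0.6], [-0.22, 2.25, 2.3]]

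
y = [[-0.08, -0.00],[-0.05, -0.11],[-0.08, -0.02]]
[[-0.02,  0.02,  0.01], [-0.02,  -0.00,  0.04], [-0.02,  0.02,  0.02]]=y@ [[0.22,-0.24,-0.15],[0.04,0.13,-0.31]]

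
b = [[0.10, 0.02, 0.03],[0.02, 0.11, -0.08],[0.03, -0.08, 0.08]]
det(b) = 0.00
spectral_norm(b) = 0.18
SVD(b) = [[0.05, 0.94, -0.34], [-0.76, 0.26, 0.6], [0.65, 0.23, 0.73]] @ diag([0.17660082813534012, 0.11274626920670729, 0.0006529026579526263]) @ [[0.05, -0.76, 0.65],[0.94, 0.26, 0.23],[-0.34, 0.6, 0.73]]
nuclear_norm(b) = 0.29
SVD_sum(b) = [[0.0, -0.01, 0.01], [-0.01, 0.10, -0.09], [0.01, -0.09, 0.07]] + [[0.1, 0.03, 0.02], [0.03, 0.01, 0.01], [0.02, 0.01, 0.01]] + [[0.00, -0.0, -0.0], [-0.00, 0.0, 0.00], [-0.0, 0.00, 0.0]]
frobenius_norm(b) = 0.21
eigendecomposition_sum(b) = [[0.0,-0.00,-0.0],  [-0.00,0.00,0.00],  [-0.00,0.00,0.0]] + [[0.10, 0.03, 0.02], [0.03, 0.01, 0.01], [0.02, 0.01, 0.01]] + [[0.00, -0.01, 0.01], [-0.01, 0.10, -0.09], [0.01, -0.09, 0.07]]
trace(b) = 0.29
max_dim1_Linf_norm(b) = 0.11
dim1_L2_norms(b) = [0.11, 0.14, 0.12]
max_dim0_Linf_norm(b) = 0.11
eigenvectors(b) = [[-0.34, 0.94, 0.05], [0.60, 0.26, -0.76], [0.73, 0.23, 0.65]]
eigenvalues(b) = [0.0, 0.11, 0.18]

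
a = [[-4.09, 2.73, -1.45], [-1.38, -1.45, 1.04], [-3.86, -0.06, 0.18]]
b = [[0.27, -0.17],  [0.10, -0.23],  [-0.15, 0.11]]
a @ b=[[-0.61, -0.09], [-0.67, 0.68], [-1.08, 0.69]]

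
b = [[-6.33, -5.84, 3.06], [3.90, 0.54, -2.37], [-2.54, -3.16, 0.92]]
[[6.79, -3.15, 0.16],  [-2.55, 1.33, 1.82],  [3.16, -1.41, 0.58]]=b @ [[-0.56, 0.27, 0.56],[-0.54, 0.21, -0.63],[0.03, -0.07, 0.01]]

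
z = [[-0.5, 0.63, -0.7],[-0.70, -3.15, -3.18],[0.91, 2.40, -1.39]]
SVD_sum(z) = [[-0.0,-0.0,-0.0], [-0.89,-3.55,-2.57], [0.26,1.02,0.74]] + [[0.15, 0.45, -0.68], [0.13, 0.41, -0.62], [0.46, 1.43, -2.14]] + [[-0.65, 0.18, -0.02], [0.05, -0.02, 0.0], [0.19, -0.05, 0.01]]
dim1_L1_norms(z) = [1.83, 7.03, 4.7]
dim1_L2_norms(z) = [1.07, 4.53, 2.92]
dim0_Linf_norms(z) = [0.91, 3.15, 3.18]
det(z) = -9.27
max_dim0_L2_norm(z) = 4.01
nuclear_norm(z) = 8.19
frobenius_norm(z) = 5.49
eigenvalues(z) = [(-0.77+0j), (-2.14+2.74j), (-2.14-2.74j)]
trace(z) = -5.04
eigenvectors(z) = [[(-0.94+0j),(-0.01+0.24j),-0.01-0.24j], [0.34+0.00j,-0.74+0.00j,(-0.74-0j)], [-0.05+0.00j,(0.24+0.59j),(0.24-0.59j)]]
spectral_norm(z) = 4.65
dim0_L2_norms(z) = [1.25, 4.01, 3.54]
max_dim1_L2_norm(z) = 4.53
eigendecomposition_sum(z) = [[(-0.75-0j), (0.11-0j), (0.3-0j)], [(0.27+0j), -0.04+0.00j, (-0.11+0j)], [-0.04-0.00j, (0.01-0j), (0.02-0j)]] + [[(0.12+0.16j), 0.26+0.51j, (-0.5+0.47j)], [-0.49+0.40j, (-1.56+0.88j), (-1.54-1.51j)], [0.47+0.26j, 1.20+0.95j, -0.70+1.70j]] + [[0.12-0.16j, 0.26-0.51j, (-0.5-0.47j)], [(-0.49-0.4j), -1.56-0.88j, -1.54+1.51j], [0.47-0.26j, 1.20-0.95j, (-0.7-1.7j)]]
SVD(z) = [[0.0, -0.29, -0.96], [0.96, -0.26, 0.08], [-0.28, -0.92, 0.28]] @ diag([4.649114623686376, 2.841688222912719, 0.7018128380021504]) @ [[-0.2, -0.79, -0.57],[-0.18, -0.55, 0.82],[0.96, -0.26, 0.03]]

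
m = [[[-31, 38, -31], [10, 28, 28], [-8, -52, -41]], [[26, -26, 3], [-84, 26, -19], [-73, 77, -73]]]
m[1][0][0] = 26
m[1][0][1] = -26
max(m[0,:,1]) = 38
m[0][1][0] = 10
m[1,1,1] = 26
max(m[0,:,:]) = 38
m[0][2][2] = -41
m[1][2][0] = -73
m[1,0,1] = -26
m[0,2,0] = -8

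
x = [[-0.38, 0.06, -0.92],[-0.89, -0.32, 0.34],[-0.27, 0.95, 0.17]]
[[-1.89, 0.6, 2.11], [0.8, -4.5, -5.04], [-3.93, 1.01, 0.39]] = x @ [[1.08, 3.46, 3.54], [-4.07, 2.39, 2.06], [1.34, -1.93, -3.62]]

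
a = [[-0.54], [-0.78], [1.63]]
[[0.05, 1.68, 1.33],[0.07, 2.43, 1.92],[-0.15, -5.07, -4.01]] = a@[[-0.09, -3.11, -2.46]]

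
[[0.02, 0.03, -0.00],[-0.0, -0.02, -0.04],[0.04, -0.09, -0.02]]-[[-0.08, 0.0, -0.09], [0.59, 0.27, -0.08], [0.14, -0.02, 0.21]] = [[0.10, 0.03, 0.09], [-0.59, -0.29, 0.04], [-0.10, -0.07, -0.23]]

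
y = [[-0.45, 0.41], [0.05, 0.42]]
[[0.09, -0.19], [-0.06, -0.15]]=y @ [[-0.28,0.09],[-0.10,-0.36]]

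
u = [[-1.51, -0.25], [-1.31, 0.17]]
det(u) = -0.58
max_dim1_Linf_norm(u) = 1.51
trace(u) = -1.34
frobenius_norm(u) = 2.02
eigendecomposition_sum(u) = [[-1.54, -0.21], [-1.09, -0.15]] + [[0.03, -0.04],[-0.22, 0.32]]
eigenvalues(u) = [-1.69, 0.35]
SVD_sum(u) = [[-1.52, -0.06], [-1.3, -0.05]] + [[0.01,-0.19], [-0.01,0.22]]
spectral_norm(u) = 2.00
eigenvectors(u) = [[-0.82,0.13], [-0.58,-0.99]]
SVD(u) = [[-0.76, -0.65], [-0.65, 0.76]] @ diag([2.00058171583951, 0.2920150651056263]) @ [[1.00,0.04], [-0.04,1.00]]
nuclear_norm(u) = 2.29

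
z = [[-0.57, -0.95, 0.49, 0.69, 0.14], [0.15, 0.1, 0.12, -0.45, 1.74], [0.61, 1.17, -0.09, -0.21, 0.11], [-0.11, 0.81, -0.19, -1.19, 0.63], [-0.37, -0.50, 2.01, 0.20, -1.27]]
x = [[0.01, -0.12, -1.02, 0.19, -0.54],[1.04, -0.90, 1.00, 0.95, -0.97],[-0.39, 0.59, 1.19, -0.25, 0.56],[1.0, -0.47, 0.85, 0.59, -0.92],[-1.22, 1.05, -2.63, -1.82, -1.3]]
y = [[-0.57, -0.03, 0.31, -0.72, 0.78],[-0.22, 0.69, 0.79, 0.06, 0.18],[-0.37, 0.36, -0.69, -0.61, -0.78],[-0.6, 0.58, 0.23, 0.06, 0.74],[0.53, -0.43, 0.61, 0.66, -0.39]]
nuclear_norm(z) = 7.45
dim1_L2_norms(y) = [1.24, 1.09, 1.31, 1.14, 1.19]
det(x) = -0.56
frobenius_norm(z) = 3.96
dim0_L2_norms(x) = [1.93, 1.58, 3.33, 2.16, 2.02]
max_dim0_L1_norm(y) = 2.87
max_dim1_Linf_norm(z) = 2.01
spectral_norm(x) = 4.37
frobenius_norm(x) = 5.10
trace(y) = -0.90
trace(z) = -3.02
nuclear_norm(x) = 8.31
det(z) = 1.76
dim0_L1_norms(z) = [1.81, 3.53, 2.9, 2.74, 3.89]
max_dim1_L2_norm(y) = 1.31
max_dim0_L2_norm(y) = 1.4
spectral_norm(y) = 1.83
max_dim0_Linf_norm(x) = 2.63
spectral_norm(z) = 3.06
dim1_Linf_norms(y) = [0.78, 0.79, 0.78, 0.74, 0.66]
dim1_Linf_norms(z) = [0.95, 1.74, 1.17, 1.19, 2.01]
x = z @ y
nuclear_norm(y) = 5.16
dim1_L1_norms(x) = [1.88, 4.86, 2.98, 3.83, 8.02]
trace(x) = -0.41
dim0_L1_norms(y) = [2.29, 2.09, 2.63, 2.11, 2.87]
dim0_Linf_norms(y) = [0.6, 0.69, 0.79, 0.72, 0.78]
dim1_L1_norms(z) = [2.84, 2.56, 2.19, 2.93, 4.35]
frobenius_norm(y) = 2.68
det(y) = -0.32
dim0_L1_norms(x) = [3.66, 3.13, 6.69, 3.8, 4.29]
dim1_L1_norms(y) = [2.41, 1.94, 2.81, 2.21, 2.62]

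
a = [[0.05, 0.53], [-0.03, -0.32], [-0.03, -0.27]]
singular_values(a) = [0.68, 0.0]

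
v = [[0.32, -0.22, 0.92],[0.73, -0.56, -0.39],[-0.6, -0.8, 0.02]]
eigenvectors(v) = [[(0.69+0j), 0.69-0.00j, (-0.22+0j)], [(0.13-0.37j), 0.13+0.37j, (0.83+0j)], [(0.08+0.6j), 0.08-0.60j, (0.52+0j)]]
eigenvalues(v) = [(0.39+0.92j), (0.39-0.92j), (-1+0j)]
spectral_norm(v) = 1.00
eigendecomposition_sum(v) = [[0.18+0.44j, (-0.2+0.19j), 0.40-0.11j], [(0.27-0.02j), (0.06+0.15j), (0.02-0.24j)], [(-0.36+0.21j), (-0.19-0.15j), (0.14+0.34j)]] + [[(0.18-0.44j), -0.20-0.19j, (0.4+0.11j)], [0.27+0.02j, 0.06-0.15j, 0.02+0.24j], [(-0.36-0.21j), (-0.19+0.15j), 0.14-0.34j]] + [[(-0.05+0j), (0.18+0j), (0.12+0j)],[(0.18-0j), (-0.68-0j), (-0.43-0j)],[(0.12-0j), -0.43-0.00j, (-0.27-0j)]]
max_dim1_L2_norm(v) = 1.0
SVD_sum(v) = [[-0.04, -0.26, 0.03],  [-0.06, -0.39, 0.04],  [-0.13, -0.86, 0.10]] + [[-0.27,0.11,0.59],[0.31,-0.12,-0.67],[-0.06,0.02,0.12]] + [[0.63, -0.06, 0.3], [0.48, -0.05, 0.23], [-0.41, 0.04, -0.20]]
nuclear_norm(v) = 3.00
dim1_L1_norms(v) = [1.46, 1.68, 1.42]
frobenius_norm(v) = 1.73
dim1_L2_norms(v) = [1.0, 1.0, 1.0]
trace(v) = -0.22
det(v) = -1.00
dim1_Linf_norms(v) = [0.92, 0.73, 0.8]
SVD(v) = [[0.27, -0.66, -0.71], [0.4, 0.74, -0.54], [0.88, -0.14, 0.46]] @ diag([1.0010611841790973, 0.9999814393550208, 0.9970524692689976]) @ [[-0.15, -0.98, 0.11], [0.41, -0.16, -0.9], [-0.90, 0.09, -0.43]]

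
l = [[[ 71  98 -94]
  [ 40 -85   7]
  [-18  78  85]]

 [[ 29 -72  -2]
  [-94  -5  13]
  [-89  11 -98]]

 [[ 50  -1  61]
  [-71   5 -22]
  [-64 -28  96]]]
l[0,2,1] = 78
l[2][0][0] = 50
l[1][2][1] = 11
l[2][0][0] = 50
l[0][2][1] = 78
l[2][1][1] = 5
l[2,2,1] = -28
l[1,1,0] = -94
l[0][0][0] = 71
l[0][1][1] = -85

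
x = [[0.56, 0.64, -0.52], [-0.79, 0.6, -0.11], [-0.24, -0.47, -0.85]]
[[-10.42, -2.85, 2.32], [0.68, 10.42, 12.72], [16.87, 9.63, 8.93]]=x @ [[-10.51, -12.20, -10.93], [-14.35, -0.13, 4.94], [-8.94, -7.81, -10.15]]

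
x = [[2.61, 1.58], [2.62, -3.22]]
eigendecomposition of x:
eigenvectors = [[0.93,-0.24],[0.38,0.97]]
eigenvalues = [3.25, -3.86]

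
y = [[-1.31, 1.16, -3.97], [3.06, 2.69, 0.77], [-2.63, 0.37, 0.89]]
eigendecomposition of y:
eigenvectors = [[0.80,-0.38,-0.12], [-0.41,-0.89,0.91], [0.45,0.23,0.39]]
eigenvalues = [-4.13, 3.8, 2.6]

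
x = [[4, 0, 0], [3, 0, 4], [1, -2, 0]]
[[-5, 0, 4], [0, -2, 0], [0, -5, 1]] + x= [[-1, 0, 4], [3, -2, 4], [1, -7, 1]]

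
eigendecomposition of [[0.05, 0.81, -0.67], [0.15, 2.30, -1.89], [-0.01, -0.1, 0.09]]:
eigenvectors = [[-0.33,  -0.95,  -0.14], [-0.94,  -0.16,  0.64], [0.04,  -0.27,  0.76]]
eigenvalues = [2.44, -0.0, 0.01]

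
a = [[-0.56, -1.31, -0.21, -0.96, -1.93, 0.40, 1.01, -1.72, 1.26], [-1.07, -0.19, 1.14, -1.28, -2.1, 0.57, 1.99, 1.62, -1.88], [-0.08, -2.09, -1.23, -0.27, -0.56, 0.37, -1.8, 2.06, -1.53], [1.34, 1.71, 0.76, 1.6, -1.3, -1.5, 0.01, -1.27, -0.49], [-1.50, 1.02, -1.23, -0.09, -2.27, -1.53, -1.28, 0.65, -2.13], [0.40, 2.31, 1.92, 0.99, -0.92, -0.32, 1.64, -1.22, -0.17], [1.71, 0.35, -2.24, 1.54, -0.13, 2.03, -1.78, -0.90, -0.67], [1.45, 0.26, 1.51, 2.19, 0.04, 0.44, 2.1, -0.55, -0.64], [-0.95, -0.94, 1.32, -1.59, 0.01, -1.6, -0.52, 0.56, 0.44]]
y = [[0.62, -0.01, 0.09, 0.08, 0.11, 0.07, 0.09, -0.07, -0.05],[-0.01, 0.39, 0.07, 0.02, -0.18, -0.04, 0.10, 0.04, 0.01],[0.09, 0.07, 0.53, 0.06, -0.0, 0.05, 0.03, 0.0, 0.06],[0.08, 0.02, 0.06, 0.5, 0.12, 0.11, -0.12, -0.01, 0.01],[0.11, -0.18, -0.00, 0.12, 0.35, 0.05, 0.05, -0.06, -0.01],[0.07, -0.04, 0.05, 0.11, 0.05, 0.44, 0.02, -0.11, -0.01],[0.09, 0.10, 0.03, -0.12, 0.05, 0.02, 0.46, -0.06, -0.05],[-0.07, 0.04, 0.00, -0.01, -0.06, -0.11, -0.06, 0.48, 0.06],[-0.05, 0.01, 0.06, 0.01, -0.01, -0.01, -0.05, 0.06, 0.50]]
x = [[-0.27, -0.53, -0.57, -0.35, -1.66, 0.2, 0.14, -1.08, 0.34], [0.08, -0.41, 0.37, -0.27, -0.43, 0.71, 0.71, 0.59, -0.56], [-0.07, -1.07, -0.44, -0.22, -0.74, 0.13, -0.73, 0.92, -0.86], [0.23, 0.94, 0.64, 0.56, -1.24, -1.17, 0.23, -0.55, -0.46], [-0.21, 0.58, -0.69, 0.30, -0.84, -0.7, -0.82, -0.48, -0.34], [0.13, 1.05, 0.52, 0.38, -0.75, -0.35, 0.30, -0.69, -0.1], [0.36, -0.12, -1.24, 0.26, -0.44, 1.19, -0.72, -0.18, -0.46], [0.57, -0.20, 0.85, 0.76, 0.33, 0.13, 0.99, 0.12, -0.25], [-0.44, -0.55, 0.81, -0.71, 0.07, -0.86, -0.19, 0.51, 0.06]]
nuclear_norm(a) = 29.05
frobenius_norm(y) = 1.56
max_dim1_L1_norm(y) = 1.19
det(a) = -818.86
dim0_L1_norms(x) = [2.36, 5.45, 6.13, 3.81, 6.5, 5.44, 4.83, 5.12, 3.43]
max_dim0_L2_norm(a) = 4.52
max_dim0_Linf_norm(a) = 2.31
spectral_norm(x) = 3.19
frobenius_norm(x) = 5.65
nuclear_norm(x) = 13.50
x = y @ a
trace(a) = -4.86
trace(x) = -2.29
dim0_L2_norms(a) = [3.41, 4.06, 4.2, 3.98, 4.02, 3.49, 4.52, 3.84, 3.65]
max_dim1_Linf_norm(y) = 0.62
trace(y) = 4.27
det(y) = 0.00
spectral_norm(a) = 6.71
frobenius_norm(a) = 11.77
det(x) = -0.27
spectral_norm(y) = 0.87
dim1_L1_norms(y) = [1.19, 0.86, 0.89, 1.03, 0.93, 0.9, 0.98, 0.89, 0.76]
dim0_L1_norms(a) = [9.06, 10.18, 11.56, 10.51, 9.26, 8.76, 12.13, 10.55, 9.21]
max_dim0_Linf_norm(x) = 1.66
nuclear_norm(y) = 4.27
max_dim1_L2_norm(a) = 4.36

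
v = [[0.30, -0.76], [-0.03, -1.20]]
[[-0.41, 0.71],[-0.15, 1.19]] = v @ [[-0.99, -0.15],  [0.15, -0.99]]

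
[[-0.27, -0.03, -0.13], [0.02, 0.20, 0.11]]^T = [[-0.27,0.02], [-0.03,0.20], [-0.13,0.11]]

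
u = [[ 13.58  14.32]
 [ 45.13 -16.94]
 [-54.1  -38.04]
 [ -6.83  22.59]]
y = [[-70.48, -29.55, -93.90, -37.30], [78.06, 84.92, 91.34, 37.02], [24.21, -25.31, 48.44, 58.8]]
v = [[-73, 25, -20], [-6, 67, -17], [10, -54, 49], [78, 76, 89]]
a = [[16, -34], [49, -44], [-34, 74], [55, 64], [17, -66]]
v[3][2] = 89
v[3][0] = 78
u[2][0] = -54.1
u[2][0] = -54.1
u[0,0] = 13.58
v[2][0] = 10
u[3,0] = -6.83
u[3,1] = 22.59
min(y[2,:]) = -25.31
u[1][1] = -16.94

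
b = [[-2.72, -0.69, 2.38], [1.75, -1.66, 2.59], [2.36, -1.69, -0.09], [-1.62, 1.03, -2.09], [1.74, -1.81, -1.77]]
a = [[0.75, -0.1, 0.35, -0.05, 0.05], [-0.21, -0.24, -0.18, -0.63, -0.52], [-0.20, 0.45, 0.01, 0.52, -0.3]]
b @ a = [[-2.37, 1.51, -0.80, 1.81, -0.49], [1.14, 1.39, 0.94, 2.31, 0.17], [2.14, 0.13, 1.13, 0.9, 1.02], [-1.01, -1.03, -0.77, -1.65, 0.01], [2.04, -0.54, 0.92, 0.13, 1.56]]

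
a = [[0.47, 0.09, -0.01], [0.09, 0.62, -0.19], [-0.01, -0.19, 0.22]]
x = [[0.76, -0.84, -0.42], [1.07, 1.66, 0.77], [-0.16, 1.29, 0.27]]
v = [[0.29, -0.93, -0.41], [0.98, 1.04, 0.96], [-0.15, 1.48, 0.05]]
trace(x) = 2.69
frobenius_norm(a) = 0.86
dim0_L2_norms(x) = [1.32, 2.26, 0.92]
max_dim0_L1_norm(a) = 0.9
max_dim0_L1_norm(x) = 3.79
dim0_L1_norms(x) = [1.99, 3.79, 1.46]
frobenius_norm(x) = 2.78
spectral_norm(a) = 0.73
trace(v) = 1.38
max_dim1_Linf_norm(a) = 0.62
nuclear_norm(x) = 3.96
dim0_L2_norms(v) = [1.03, 2.03, 1.05]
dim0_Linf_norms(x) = [1.07, 1.66, 0.77]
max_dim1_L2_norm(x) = 2.12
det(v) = -0.88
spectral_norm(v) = 2.21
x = a + v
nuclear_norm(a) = 1.31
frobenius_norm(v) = 2.51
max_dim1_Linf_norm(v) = 1.48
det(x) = -0.76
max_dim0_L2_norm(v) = 2.03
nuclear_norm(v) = 3.69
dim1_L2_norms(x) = [1.21, 2.12, 1.33]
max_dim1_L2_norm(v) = 1.72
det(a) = 0.05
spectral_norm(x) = 2.48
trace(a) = 1.31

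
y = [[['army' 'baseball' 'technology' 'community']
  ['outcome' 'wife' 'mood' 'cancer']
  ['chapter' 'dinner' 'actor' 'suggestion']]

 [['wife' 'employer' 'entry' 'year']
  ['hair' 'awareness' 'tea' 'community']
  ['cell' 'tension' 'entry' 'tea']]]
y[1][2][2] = 'entry'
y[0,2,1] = 'dinner'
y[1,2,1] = 'tension'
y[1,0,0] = 'wife'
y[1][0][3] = 'year'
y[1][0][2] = 'entry'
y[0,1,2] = 'mood'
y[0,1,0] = 'outcome'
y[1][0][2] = 'entry'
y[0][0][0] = 'army'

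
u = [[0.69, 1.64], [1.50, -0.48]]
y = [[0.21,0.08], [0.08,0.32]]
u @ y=[[0.28, 0.58], [0.28, -0.03]]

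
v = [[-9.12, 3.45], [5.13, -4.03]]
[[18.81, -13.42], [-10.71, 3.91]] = v @ [[-2.04, 2.13],[0.06, 1.74]]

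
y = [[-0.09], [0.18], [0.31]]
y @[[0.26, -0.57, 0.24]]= [[-0.02,  0.05,  -0.02], [0.05,  -0.1,  0.04], [0.08,  -0.18,  0.07]]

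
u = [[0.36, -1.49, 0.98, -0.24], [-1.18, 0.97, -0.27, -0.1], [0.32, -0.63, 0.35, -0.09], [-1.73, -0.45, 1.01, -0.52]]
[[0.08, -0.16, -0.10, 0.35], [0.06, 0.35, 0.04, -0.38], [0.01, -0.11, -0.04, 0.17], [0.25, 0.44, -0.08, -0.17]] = u @ [[-0.05, -0.2, -0.01, 0.19], [0.08, 0.15, -0.02, -0.07], [0.24, 0.13, -0.15, 0.23], [0.09, -0.05, -0.08, 0.21]]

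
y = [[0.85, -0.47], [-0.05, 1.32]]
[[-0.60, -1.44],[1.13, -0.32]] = y @ [[-0.23, -1.86], [0.85, -0.31]]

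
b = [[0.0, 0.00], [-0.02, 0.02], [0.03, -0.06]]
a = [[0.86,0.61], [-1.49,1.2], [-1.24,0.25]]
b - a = [[-0.86,-0.61],[1.47,-1.18],[1.27,-0.31]]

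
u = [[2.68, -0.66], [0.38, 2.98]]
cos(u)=[[-1.01, 0.21], [-0.12, -1.11]]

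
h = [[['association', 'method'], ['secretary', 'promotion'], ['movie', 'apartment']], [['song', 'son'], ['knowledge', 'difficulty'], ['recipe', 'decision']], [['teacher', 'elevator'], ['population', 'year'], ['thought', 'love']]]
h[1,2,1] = 'decision'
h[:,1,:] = [['secretary', 'promotion'], ['knowledge', 'difficulty'], ['population', 'year']]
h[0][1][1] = 'promotion'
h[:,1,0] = ['secretary', 'knowledge', 'population']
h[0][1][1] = 'promotion'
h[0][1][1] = 'promotion'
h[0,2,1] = 'apartment'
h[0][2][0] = 'movie'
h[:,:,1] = [['method', 'promotion', 'apartment'], ['son', 'difficulty', 'decision'], ['elevator', 'year', 'love']]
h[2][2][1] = 'love'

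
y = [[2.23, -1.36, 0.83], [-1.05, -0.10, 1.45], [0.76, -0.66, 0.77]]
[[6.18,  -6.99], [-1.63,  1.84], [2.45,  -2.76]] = y@[[1.91, -2.16], [-1.31, 1.48], [0.17, -0.19]]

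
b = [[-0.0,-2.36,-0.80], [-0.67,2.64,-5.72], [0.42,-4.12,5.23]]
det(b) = -3.92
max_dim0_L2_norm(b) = 7.79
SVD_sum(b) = [[0.05, -0.33, 0.51], [-0.52, 3.39, -5.25], [0.55, -3.59, 5.56]] + [[-0.12, -2.03, -1.30], [-0.04, -0.75, -0.48], [-0.03, -0.53, -0.34]] + [[0.07, 0.00, -0.01], [-0.10, -0.00, 0.01], [-0.10, -0.00, 0.01]]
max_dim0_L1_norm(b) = 11.75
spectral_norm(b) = 9.15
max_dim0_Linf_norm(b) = 5.72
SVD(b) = [[0.07, -0.91, 0.41], [-0.69, -0.34, -0.65], [0.73, -0.24, -0.65]] @ diag([9.153979383880344, 2.651179784250872, 0.16157719849388658]) @ [[0.08, -0.54, 0.84], [0.05, 0.84, 0.54], [1.00, 0.00, -0.10]]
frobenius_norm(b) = 9.53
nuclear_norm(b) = 11.97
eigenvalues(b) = [9.04, 0.3, -1.47]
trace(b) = 7.87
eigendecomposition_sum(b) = [[0.08, -0.56, 0.82], [-0.49, 3.42, -5.04], [0.54, -3.76, 5.54]] + [[0.23,-0.29,-0.30], [-0.02,0.02,0.02], [-0.03,0.04,0.04]] + [[-0.31, -1.51, -1.33],  [-0.17, -0.8, -0.71],  [-0.08, -0.4, -0.35]]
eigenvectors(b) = [[-0.11, 0.99, 0.86], [0.67, -0.07, 0.46], [-0.74, -0.15, 0.23]]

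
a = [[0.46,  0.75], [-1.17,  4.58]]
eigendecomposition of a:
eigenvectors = [[-0.96,  -0.19], [-0.29,  -0.98]]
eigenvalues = [0.69, 4.35]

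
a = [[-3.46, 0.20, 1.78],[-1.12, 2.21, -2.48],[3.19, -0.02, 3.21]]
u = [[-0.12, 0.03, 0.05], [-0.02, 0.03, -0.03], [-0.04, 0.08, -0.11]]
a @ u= [[0.34, 0.04, -0.37],[0.19, -0.17, 0.15],[-0.51, 0.35, -0.19]]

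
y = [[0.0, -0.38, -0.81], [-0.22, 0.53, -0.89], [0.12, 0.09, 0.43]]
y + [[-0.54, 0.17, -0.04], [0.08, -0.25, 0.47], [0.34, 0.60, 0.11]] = [[-0.54, -0.21, -0.85], [-0.14, 0.28, -0.42], [0.46, 0.69, 0.54]]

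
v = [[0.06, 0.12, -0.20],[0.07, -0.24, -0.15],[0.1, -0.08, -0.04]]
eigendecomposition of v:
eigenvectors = [[(0.13+0j), (-0.85+0j), (-0.85-0j)], [(-0.93+0j), -0.18-0.15j, (-0.18+0.15j)], [(-0.33+0j), -0.19+0.44j, -0.19-0.44j]]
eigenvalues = [(-0.3+0j), (0.04+0.13j), (0.04-0.13j)]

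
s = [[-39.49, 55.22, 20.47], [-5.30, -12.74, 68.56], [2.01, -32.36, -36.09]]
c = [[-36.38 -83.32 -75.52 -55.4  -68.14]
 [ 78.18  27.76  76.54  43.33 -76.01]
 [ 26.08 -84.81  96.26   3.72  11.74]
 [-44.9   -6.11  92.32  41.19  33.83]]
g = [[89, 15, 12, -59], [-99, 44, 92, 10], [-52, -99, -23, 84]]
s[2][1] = -32.36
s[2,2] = -36.09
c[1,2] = 76.54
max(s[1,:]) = 68.56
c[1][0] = 78.18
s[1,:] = [-5.3, -12.74, 68.56]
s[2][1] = -32.36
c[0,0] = -36.38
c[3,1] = -6.11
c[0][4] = -68.14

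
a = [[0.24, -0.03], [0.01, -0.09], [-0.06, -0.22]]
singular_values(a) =[0.25, 0.23]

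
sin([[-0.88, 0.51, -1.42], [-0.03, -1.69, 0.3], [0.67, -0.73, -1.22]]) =[[-1.22, 0.71, -0.76], [0.09, -1.12, 0.07], [0.41, 0.05, -1.53]]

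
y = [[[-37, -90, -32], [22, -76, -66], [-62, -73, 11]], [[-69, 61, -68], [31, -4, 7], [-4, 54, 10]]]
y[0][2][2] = 11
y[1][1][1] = -4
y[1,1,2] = 7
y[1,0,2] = -68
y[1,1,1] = -4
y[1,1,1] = -4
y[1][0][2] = -68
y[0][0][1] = -90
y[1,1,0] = 31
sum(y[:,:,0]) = -119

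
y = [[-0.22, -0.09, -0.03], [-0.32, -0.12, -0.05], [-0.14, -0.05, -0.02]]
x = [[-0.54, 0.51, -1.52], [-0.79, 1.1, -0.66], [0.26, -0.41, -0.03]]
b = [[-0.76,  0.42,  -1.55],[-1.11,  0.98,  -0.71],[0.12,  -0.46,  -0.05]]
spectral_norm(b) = 2.31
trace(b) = 0.17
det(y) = -0.00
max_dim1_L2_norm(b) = 1.78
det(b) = -0.38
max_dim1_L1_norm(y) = 0.49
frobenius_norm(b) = 2.47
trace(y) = -0.36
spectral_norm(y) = 0.45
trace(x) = 0.53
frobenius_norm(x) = 2.32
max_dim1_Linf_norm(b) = 1.55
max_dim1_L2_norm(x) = 1.69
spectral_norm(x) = 2.16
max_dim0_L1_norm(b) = 2.31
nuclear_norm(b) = 3.34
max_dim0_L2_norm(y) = 0.41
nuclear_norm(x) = 3.00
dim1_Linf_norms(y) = [0.22, 0.32, 0.14]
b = x + y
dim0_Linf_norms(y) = [0.32, 0.12, 0.05]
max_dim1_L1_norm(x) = 2.57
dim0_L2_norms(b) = [1.35, 1.16, 1.71]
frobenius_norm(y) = 0.45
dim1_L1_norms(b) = [2.73, 2.8, 0.63]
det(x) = 0.01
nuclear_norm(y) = 0.46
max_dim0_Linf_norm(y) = 0.32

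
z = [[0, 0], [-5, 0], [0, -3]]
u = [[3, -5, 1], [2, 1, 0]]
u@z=[[25, -3], [-5, 0]]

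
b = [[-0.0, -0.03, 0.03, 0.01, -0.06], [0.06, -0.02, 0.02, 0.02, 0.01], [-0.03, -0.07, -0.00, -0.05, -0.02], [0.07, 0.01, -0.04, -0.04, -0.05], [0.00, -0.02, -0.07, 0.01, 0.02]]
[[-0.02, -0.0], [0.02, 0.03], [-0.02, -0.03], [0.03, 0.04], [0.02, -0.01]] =b @ [[0.36, 0.57], [0.03, 0.21], [-0.25, 0.11], [0.04, -0.07], [0.14, -0.01]]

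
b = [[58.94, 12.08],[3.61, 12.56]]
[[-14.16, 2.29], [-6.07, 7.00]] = b@ [[-0.15,-0.08],[-0.44,0.58]]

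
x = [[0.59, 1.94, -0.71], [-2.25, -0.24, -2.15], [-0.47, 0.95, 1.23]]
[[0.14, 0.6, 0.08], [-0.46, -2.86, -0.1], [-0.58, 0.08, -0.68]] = x @ [[0.42, 0.95, 0.34], [-0.13, 0.14, -0.17], [-0.21, 0.32, -0.29]]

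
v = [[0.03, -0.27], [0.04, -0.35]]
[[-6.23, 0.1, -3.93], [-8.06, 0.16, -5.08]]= v @ [[19.47, 26.23, 12.02], [25.24, 2.53, 15.90]]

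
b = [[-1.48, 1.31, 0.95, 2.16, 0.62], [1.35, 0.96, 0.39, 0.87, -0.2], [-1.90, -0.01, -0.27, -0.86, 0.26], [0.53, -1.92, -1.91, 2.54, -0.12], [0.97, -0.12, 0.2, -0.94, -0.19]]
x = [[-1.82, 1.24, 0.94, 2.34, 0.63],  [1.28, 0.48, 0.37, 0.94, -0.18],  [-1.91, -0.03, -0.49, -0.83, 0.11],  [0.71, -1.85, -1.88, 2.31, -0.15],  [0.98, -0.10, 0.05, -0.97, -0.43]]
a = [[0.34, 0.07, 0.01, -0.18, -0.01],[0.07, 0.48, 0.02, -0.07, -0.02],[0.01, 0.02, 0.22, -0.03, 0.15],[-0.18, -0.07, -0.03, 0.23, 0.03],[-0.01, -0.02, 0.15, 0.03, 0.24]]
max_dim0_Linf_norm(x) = 2.34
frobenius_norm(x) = 5.83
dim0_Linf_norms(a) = [0.34, 0.48, 0.22, 0.23, 0.24]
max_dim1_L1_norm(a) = 0.66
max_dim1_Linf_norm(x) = 2.34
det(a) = 0.00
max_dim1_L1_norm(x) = 6.97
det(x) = -1.35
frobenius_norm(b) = 5.83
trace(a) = 1.51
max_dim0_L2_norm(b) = 3.67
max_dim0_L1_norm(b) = 7.37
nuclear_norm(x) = 10.38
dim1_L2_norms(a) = [0.39, 0.49, 0.27, 0.3, 0.29]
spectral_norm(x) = 3.75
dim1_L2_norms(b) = [3.14, 1.92, 2.12, 3.75, 1.38]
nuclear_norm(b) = 10.42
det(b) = 0.61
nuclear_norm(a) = 1.51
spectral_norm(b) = 3.90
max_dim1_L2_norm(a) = 0.49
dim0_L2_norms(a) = [0.39, 0.49, 0.27, 0.3, 0.29]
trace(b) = 1.56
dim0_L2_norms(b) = [2.97, 2.52, 2.19, 3.67, 0.74]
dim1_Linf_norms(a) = [0.34, 0.48, 0.22, 0.23, 0.24]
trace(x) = 0.05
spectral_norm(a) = 0.58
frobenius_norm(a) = 0.80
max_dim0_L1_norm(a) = 0.66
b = x + a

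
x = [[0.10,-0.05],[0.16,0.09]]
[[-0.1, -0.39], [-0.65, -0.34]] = x@[[-2.45, -3.08],[-2.88, 1.69]]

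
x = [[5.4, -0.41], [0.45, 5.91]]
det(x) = 32.10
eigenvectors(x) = [[0.41-0.56j, (0.41+0.56j)], [(-0.72+0j), (-0.72-0j)]]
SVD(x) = [[0.00,  1.0], [1.00,  -0.00]] @ diag([5.927107912386312, 5.415541689889164]) @ [[0.08, 1.0],  [1.0, -0.08]]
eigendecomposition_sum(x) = [[(2.7+2.26j), -0.21+3.35j], [0.22-3.68j, 2.95-1.91j]] + [[(2.7-2.26j),(-0.21-3.35j)],[0.23+3.68j,(2.95+1.91j)]]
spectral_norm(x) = 5.93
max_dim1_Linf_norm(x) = 5.91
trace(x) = 11.31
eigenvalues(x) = [(5.65+0.35j), (5.65-0.35j)]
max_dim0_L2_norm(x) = 5.92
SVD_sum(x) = [[0.0, 0.01], [0.46, 5.91]] + [[5.4, -0.42], [-0.01, 0.0]]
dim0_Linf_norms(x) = [5.4, 5.91]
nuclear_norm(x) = 11.34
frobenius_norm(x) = 8.03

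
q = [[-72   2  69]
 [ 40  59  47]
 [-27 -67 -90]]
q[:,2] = [69, 47, -90]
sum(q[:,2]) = 26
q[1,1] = 59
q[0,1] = 2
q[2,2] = -90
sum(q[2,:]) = -184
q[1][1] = 59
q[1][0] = 40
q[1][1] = 59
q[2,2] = -90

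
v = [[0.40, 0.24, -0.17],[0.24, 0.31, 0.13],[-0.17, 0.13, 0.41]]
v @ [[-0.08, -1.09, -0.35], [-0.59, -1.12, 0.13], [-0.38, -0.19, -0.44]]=[[-0.11, -0.67, -0.03],  [-0.25, -0.63, -0.1],  [-0.22, -0.04, -0.10]]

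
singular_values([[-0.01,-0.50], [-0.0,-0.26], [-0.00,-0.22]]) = [0.61, 0.01]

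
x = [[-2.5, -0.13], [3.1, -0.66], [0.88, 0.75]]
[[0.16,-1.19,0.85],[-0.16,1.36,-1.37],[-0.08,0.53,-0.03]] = x @ [[-0.06, 0.47, -0.36], [-0.04, 0.15, 0.38]]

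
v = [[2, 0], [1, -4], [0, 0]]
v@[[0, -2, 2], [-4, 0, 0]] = [[0, -4, 4], [16, -2, 2], [0, 0, 0]]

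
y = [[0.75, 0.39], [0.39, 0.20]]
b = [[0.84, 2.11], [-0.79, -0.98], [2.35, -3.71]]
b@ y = [[1.45, 0.75], [-0.97, -0.5], [0.32, 0.17]]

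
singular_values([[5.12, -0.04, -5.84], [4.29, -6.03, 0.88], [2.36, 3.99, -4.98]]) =[9.74, 8.17, 0.61]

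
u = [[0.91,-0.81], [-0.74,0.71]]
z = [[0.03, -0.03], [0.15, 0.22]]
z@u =[[0.05,-0.05], [-0.03,0.03]]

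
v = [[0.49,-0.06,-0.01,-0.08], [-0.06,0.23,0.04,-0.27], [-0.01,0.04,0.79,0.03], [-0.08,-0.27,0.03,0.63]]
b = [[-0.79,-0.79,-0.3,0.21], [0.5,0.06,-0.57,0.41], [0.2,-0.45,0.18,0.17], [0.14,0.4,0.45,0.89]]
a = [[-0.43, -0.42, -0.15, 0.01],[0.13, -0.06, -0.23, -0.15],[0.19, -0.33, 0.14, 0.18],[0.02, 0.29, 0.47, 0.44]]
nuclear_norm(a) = 1.86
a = v @ b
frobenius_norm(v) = 1.22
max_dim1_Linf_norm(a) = 0.47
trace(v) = 2.14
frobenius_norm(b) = 1.90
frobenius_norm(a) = 1.08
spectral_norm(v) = 0.80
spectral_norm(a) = 0.83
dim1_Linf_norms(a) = [0.43, 0.23, 0.33, 0.47]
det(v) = 0.02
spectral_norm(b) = 1.32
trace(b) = 0.34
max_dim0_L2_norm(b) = 1.02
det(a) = 0.01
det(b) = 0.52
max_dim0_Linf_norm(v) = 0.79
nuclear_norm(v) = 2.14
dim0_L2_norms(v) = [0.5, 0.36, 0.79, 0.69]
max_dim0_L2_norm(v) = 0.79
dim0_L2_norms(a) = [0.49, 0.61, 0.56, 0.5]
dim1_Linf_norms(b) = [0.79, 0.57, 0.45, 0.89]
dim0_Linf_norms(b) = [0.79, 0.79, 0.57, 0.89]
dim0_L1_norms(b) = [1.63, 1.7, 1.5, 1.68]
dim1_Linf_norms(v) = [0.49, 0.27, 0.79, 0.63]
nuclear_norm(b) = 3.61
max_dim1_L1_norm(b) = 2.09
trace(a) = 0.09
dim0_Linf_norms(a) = [0.43, 0.42, 0.47, 0.44]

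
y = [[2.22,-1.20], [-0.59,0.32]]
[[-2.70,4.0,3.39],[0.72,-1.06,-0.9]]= y @ [[-0.79, 1.17, 0.99], [0.79, -1.17, -0.99]]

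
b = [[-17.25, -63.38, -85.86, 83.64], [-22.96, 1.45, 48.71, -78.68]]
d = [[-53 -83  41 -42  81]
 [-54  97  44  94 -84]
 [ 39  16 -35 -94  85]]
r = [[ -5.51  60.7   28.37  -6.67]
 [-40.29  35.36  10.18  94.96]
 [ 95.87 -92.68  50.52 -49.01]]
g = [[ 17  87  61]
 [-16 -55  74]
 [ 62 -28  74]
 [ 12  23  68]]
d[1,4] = -84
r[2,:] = [95.87, -92.68, 50.52, -49.01]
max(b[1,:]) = 48.71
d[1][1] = 97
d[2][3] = -94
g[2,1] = -28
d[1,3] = 94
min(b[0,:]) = -85.86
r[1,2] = 10.18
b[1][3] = -78.68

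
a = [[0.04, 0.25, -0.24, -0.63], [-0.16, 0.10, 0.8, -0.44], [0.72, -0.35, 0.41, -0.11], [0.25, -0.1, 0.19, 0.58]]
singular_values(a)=[1.05, 1.03, 0.68, 0.17]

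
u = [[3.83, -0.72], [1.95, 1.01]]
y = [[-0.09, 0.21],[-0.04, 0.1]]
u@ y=[[-0.32, 0.73], [-0.22, 0.51]]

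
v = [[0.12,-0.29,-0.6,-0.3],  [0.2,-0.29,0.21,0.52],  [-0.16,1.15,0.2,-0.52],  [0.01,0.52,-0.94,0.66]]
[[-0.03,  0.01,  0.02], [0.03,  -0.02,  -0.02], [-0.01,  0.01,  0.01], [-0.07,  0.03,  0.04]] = v @ [[0.05, -0.03, -0.03], [-0.01, 0.01, 0.01], [0.07, -0.03, -0.04], [-0.0, 0.0, 0.0]]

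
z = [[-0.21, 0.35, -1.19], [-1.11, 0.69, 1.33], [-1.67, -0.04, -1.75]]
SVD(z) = [[-0.43, 0.13, -0.90], [0.25, -0.94, -0.25], [-0.87, -0.33, 0.37]] @ diag([2.678770599235749, 1.8590844407002005, 0.5298991592902996]) @ [[0.47, 0.02, 0.88], [0.84, -0.32, -0.44], [-0.27, -0.95, 0.17]]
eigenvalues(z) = [(-2.62+0j), (0.68+0.74j), (0.68-0.74j)]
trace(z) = -1.27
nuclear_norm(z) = 5.07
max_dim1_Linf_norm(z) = 1.75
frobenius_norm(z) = 3.30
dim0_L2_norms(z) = [2.02, 0.77, 2.5]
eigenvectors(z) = [[(0.46+0j),(0.04-0.34j),(0.04+0.34j)],[(-0.2+0j),(0.91+0j),0.91-0.00j],[(0.87+0j),(0.03+0.23j),0.03-0.23j]]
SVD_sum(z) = [[-0.54, -0.02, -1.00], [0.31, 0.01, 0.58], [-1.11, -0.05, -2.05]] + [[0.20, -0.08, -0.11], [-1.46, 0.55, 0.77], [-0.51, 0.19, 0.27]] + [[0.13, 0.45, -0.08], [0.04, 0.13, -0.02], [-0.05, -0.18, 0.03]]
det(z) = -2.64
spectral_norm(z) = 2.68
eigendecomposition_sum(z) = [[(-0.67-0j), 0.06+0.00j, (-1.01+0j)],[0.29+0.00j, -0.03-0.00j, (0.43-0j)],[-1.28-0.00j, (0.11+0j), (-1.92+0j)]] + [[(0.23+0.29j), (0.15-0.12j), (-0.09-0.18j)], [-0.70+0.71j, (0.36+0.35j), 0.45-0.30j], [(-0.2-0.15j), -0.08+0.10j, 0.09+0.10j]] + [[(0.23-0.29j),0.15+0.12j,(-0.09+0.18j)], [-0.70-0.71j,(0.36-0.35j),0.45+0.30j], [-0.20+0.15j,-0.08-0.10j,(0.09-0.1j)]]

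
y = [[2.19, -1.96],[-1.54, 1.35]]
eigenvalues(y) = [3.56, -0.02]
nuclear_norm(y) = 3.60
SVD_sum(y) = [[2.2,-1.95], [-1.53,1.36]] + [[-0.01,  -0.01], [-0.01,  -0.01]]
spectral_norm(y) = 3.58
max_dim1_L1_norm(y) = 4.15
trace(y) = 3.54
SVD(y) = [[-0.82, 0.57], [0.57, 0.82]] @ diag([3.582108511807095, 0.01728032520398769]) @ [[-0.75, 0.66], [-0.66, -0.75]]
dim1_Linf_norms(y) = [2.19, 1.54]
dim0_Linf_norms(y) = [2.19, 1.96]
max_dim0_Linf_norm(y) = 2.19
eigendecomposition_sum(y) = [[2.2, -1.95], [-1.53, 1.36]] + [[-0.01, -0.01], [-0.01, -0.01]]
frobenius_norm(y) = 3.58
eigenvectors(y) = [[0.82, 0.66], [-0.57, 0.75]]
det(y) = -0.06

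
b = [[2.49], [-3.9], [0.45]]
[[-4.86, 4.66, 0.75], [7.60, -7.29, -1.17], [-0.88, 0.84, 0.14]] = b@[[-1.95, 1.87, 0.3]]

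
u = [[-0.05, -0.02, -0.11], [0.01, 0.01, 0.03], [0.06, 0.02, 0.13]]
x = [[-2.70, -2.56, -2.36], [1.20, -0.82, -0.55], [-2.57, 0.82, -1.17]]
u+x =[[-2.75, -2.58, -2.47], [1.21, -0.81, -0.52], [-2.51, 0.84, -1.04]]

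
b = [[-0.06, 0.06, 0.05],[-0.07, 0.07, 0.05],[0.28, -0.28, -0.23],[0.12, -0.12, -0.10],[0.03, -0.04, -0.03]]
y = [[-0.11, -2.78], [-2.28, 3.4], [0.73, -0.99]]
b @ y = [[-0.09,  0.32],[-0.12,  0.38],[0.44,  -1.5],[0.19,  -0.64],[0.07,  -0.19]]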